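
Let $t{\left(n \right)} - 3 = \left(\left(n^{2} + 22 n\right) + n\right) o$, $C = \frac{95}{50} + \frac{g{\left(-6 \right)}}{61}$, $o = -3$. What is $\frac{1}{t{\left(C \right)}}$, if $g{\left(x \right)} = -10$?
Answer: $- \frac{372100}{46821453} \approx -0.0079472$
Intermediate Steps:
$C = \frac{1059}{610}$ ($C = \frac{95}{50} - \frac{10}{61} = 95 \cdot \frac{1}{50} - \frac{10}{61} = \frac{19}{10} - \frac{10}{61} = \frac{1059}{610} \approx 1.7361$)
$t{\left(n \right)} = 3 - 69 n - 3 n^{2}$ ($t{\left(n \right)} = 3 + \left(\left(n^{2} + 22 n\right) + n\right) \left(-3\right) = 3 + \left(n^{2} + 23 n\right) \left(-3\right) = 3 - \left(3 n^{2} + 69 n\right) = 3 - 69 n - 3 n^{2}$)
$\frac{1}{t{\left(C \right)}} = \frac{1}{3 - \frac{73071}{610} - 3 \left(\frac{1059}{610}\right)^{2}} = \frac{1}{3 - \frac{73071}{610} - \frac{3364443}{372100}} = \frac{1}{- \frac{46821453}{372100}} = - \frac{372100}{46821453}$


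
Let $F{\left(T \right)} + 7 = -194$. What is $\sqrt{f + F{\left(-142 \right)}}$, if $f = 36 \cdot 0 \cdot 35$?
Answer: $i \sqrt{201} \approx 14.177 i$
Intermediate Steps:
$F{\left(T \right)} = -201$ ($F{\left(T \right)} = -7 - 194 = -201$)
$f = 0$ ($f = 0 \cdot 35 = 0$)
$\sqrt{f + F{\left(-142 \right)}} = \sqrt{0 - 201} = \sqrt{-201} = i \sqrt{201}$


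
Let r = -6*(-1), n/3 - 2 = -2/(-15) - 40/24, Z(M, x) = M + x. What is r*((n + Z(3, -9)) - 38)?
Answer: -1278/5 ≈ -255.60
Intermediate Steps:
n = 7/5 (n = 6 + 3*(-2/(-15) - 40/24) = 6 + 3*(-2*(-1/15) - 40*1/24) = 6 + 3*(2/15 - 5/3) = 6 + 3*(-23/15) = 6 - 23/5 = 7/5 ≈ 1.4000)
r = 6
r*((n + Z(3, -9)) - 38) = 6*((7/5 + (3 - 9)) - 38) = 6*((7/5 - 6) - 38) = 6*(-23/5 - 38) = 6*(-213/5) = -1278/5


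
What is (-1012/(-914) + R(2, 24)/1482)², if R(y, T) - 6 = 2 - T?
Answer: 137856264100/114675017769 ≈ 1.2021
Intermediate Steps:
R(y, T) = 8 - T (R(y, T) = 6 + (2 - T) = 8 - T)
(-1012/(-914) + R(2, 24)/1482)² = (-1012/(-914) + (8 - 1*24)/1482)² = (-1012*(-1/914) + (8 - 24)*(1/1482))² = (506/457 - 16*1/1482)² = (506/457 - 8/741)² = (371290/338637)² = 137856264100/114675017769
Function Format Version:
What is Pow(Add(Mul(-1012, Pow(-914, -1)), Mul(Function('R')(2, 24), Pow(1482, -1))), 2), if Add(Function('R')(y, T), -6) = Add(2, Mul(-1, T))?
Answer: Rational(137856264100, 114675017769) ≈ 1.2021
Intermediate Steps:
Function('R')(y, T) = Add(8, Mul(-1, T)) (Function('R')(y, T) = Add(6, Add(2, Mul(-1, T))) = Add(8, Mul(-1, T)))
Pow(Add(Mul(-1012, Pow(-914, -1)), Mul(Function('R')(2, 24), Pow(1482, -1))), 2) = Pow(Add(Mul(-1012, Pow(-914, -1)), Mul(Add(8, Mul(-1, 24)), Pow(1482, -1))), 2) = Pow(Add(Mul(-1012, Rational(-1, 914)), Mul(Add(8, -24), Rational(1, 1482))), 2) = Pow(Add(Rational(506, 457), Mul(-16, Rational(1, 1482))), 2) = Pow(Add(Rational(506, 457), Rational(-8, 741)), 2) = Pow(Rational(371290, 338637), 2) = Rational(137856264100, 114675017769)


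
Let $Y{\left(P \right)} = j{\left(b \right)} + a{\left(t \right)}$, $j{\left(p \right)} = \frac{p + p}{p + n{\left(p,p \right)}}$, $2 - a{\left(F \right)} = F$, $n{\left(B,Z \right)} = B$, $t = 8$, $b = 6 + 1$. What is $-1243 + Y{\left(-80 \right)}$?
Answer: $-1248$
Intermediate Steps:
$b = 7$
$a{\left(F \right)} = 2 - F$
$j{\left(p \right)} = 1$ ($j{\left(p \right)} = \frac{p + p}{p + p} = \frac{2 p}{2 p} = 2 p \frac{1}{2 p} = 1$)
$Y{\left(P \right)} = -5$ ($Y{\left(P \right)} = 1 + \left(2 - 8\right) = 1 - 6 = -5$)
$-1243 + Y{\left(-80 \right)} = -1243 - 5 = -1248$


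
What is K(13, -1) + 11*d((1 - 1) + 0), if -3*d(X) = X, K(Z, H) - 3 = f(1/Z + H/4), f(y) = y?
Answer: 147/52 ≈ 2.8269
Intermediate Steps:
K(Z, H) = 3 + 1/Z + H/4 (K(Z, H) = 3 + (1/Z + H/4) = 3 + 1/Z + H/4)
d(X) = -X/3
K(13, -1) + 11*d((1 - 1) + 0) = (3 + 1/13 + (¼)*(-1)) + 11*(-((1 - 1) + 0)/3) = (3 + 1/13 - ¼) + 11*(-(0 + 0)/3) = 147/52 + 11*(-⅓*0) = 147/52 + 11*0 = 147/52 + 0 = 147/52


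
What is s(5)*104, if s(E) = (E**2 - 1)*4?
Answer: 9984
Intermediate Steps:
s(E) = -4 + 4*E**2 (s(E) = (-1 + E**2)*4 = -4 + 4*E**2)
s(5)*104 = (-4 + 4*5**2)*104 = (-4 + 4*25)*104 = (-4 + 100)*104 = 96*104 = 9984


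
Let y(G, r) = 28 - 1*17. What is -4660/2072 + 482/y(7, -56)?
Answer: 236861/5698 ≈ 41.569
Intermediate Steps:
y(G, r) = 11 (y(G, r) = 28 - 17 = 11)
-4660/2072 + 482/y(7, -56) = -4660/2072 + 482/11 = -4660*1/2072 + 482*(1/11) = -1165/518 + 482/11 = 236861/5698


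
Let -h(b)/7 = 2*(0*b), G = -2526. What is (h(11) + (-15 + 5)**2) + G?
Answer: -2426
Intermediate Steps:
h(b) = 0 (h(b) = -14*0*b = -14*0 = -7*0 = 0)
(h(11) + (-15 + 5)**2) + G = (0 + (-15 + 5)**2) - 2526 = (0 + (-10)**2) - 2526 = (0 + 100) - 2526 = 100 - 2526 = -2426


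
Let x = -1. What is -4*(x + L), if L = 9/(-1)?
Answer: 40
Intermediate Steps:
L = -9 (L = 9*(-1) = -9)
-4*(x + L) = -4*(-1 - 9) = -4*(-10) = 40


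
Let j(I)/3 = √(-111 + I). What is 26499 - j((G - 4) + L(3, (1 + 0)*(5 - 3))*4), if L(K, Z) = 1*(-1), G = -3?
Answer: 26499 - 3*I*√122 ≈ 26499.0 - 33.136*I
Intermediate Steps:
L(K, Z) = -1
j(I) = 3*√(-111 + I)
26499 - j((G - 4) + L(3, (1 + 0)*(5 - 3))*4) = 26499 - 3*√(-111 + ((-3 - 4) - 1*4)) = 26499 - 3*√(-111 + (-7 - 4)) = 26499 - 3*√(-111 - 11) = 26499 - 3*√(-122) = 26499 - 3*I*√122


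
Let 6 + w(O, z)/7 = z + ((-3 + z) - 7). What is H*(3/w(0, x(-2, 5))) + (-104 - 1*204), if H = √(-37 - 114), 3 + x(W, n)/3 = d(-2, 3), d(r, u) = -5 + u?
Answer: -308 - 3*I*√151/322 ≈ -308.0 - 0.11449*I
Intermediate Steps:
x(W, n) = -15 (x(W, n) = -9 + 3*(-5 + 3) = -9 + 3*(-2) = -9 - 6 = -15)
H = I*√151 (H = √(-151) = I*√151 ≈ 12.288*I)
w(O, z) = -112 + 14*z (w(O, z) = -42 + 7*(z + ((-3 + z) - 7)) = -42 + 7*(z + (-10 + z)) = -42 + 7*(-10 + 2*z) = -42 + (-70 + 14*z) = -112 + 14*z)
H*(3/w(0, x(-2, 5))) + (-104 - 1*204) = (I*√151)*(3/(-112 + 14*(-15))) + (-104 - 1*204) = (I*√151)*(3/(-112 - 210)) + (-104 - 204) = (I*√151)*(3/(-322)) - 308 = (I*√151)*(3*(-1/322)) - 308 = (I*√151)*(-3/322) - 308 = -3*I*√151/322 - 308 = -308 - 3*I*√151/322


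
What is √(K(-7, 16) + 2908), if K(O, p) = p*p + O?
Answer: √3157 ≈ 56.187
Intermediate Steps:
K(O, p) = O + p² (K(O, p) = p² + O = O + p²)
√(K(-7, 16) + 2908) = √((-7 + 16²) + 2908) = √((-7 + 256) + 2908) = √(249 + 2908) = √3157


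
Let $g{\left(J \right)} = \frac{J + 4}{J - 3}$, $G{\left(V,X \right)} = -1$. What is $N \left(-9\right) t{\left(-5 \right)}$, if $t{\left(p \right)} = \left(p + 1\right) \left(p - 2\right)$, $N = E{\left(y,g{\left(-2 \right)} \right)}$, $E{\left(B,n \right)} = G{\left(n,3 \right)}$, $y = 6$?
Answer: $252$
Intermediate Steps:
$g{\left(J \right)} = \frac{4 + J}{-3 + J}$
$E{\left(B,n \right)} = -1$
$N = -1$
$t{\left(p \right)} = \left(1 + p\right) \left(-2 + p\right)$
$N \left(-9\right) t{\left(-5 \right)} = \left(-1\right) \left(-9\right) \left(-2 + \left(-5\right)^{2} - -5\right) = 9 \left(-2 + 25 + 5\right) = 9 \cdot 28 = 252$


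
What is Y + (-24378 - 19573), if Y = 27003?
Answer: -16948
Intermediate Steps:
Y + (-24378 - 19573) = 27003 + (-24378 - 19573) = 27003 - 43951 = -16948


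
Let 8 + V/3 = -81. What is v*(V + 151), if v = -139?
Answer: 16124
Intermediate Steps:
V = -267 (V = -24 + 3*(-81) = -24 - 243 = -267)
v*(V + 151) = -139*(-267 + 151) = -139*(-116) = 16124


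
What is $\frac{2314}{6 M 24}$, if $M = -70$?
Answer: $- \frac{1157}{5040} \approx -0.22956$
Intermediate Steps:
$\frac{2314}{6 M 24} = \frac{2314}{6 \left(-70\right) 24} = \frac{2314}{\left(-420\right) 24} = \frac{2314}{-10080} = 2314 \left(- \frac{1}{10080}\right) = - \frac{1157}{5040}$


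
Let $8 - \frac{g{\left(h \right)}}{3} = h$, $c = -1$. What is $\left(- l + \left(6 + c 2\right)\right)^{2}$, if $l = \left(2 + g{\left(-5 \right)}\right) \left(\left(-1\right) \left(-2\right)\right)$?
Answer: $6084$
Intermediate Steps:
$g{\left(h \right)} = 24 - 3 h$
$l = 82$ ($l = \left(2 + \left(24 - -15\right)\right) \left(\left(-1\right) \left(-2\right)\right) = \left(2 + \left(24 + 15\right)\right) 2 = \left(2 + 39\right) 2 = 41 \cdot 2 = 82$)
$\left(- l + \left(6 + c 2\right)\right)^{2} = \left(\left(-1\right) 82 + \left(6 - 2\right)\right)^{2} = \left(-82 + \left(6 - 2\right)\right)^{2} = \left(-82 + 4\right)^{2} = \left(-78\right)^{2} = 6084$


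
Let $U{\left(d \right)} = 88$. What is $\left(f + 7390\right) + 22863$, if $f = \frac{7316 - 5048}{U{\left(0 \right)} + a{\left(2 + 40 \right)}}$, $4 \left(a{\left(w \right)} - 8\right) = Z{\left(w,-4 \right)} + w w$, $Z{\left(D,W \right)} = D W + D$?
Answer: $\frac{10196773}{337} \approx 30258.0$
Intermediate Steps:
$Z{\left(D,W \right)} = D + D W$
$a{\left(w \right)} = 8 - \frac{3 w}{4} + \frac{w^{2}}{4}$ ($a{\left(w \right)} = 8 + \frac{w \left(1 - 4\right) + w w}{4} = 8 + \frac{w \left(-3\right) + w^{2}}{4} = 8 + \frac{- 3 w + w^{2}}{4} = 8 + \frac{w^{2} - 3 w}{4} = 8 + \left(- \frac{3 w}{4} + \frac{w^{2}}{4}\right) = 8 - \frac{3 w}{4} + \frac{w^{2}}{4}$)
$f = \frac{1512}{337}$ ($f = \frac{7316 - 5048}{88 + \left(8 - \frac{3 \left(2 + 40\right)}{4} + \frac{\left(2 + 40\right)^{2}}{4}\right)} = \frac{2268}{88 + \left(8 - \frac{63}{2} + \frac{42^{2}}{4}\right)} = \frac{2268}{88 + \left(8 - \frac{63}{2} + \frac{1}{4} \cdot 1764\right)} = \frac{2268}{88 + \left(8 - \frac{63}{2} + 441\right)} = \frac{2268}{88 + \frac{835}{2}} = \frac{2268}{\frac{1011}{2}} = 2268 \cdot \frac{2}{1011} = \frac{1512}{337} \approx 4.4866$)
$\left(f + 7390\right) + 22863 = \left(\frac{1512}{337} + 7390\right) + 22863 = \frac{2491942}{337} + 22863 = \frac{10196773}{337}$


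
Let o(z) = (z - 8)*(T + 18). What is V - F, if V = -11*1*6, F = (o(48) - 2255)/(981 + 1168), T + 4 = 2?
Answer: -140219/2149 ≈ -65.249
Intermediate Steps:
T = -2 (T = -4 + 2 = -2)
o(z) = -128 + 16*z (o(z) = (z - 8)*(-2 + 18) = (-8 + z)*16 = -128 + 16*z)
F = -1615/2149 (F = ((-128 + 16*48) - 2255)/(981 + 1168) = ((-128 + 768) - 2255)/2149 = (640 - 2255)*(1/2149) = -1615*1/2149 = -1615/2149 ≈ -0.75151)
V = -66 (V = -11*6 = -66)
V - F = -66 - 1*(-1615/2149) = -66 + 1615/2149 = -140219/2149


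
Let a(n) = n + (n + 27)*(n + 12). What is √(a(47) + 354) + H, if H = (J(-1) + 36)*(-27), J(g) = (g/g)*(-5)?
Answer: -837 + √4767 ≈ -767.96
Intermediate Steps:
a(n) = n + (12 + n)*(27 + n) (a(n) = n + (27 + n)*(12 + n) = n + (12 + n)*(27 + n))
J(g) = -5 (J(g) = 1*(-5) = -5)
H = -837 (H = (-5 + 36)*(-27) = 31*(-27) = -837)
√(a(47) + 354) + H = √((324 + 47² + 40*47) + 354) - 837 = √((324 + 2209 + 1880) + 354) - 837 = √(4413 + 354) - 837 = √4767 - 837 = -837 + √4767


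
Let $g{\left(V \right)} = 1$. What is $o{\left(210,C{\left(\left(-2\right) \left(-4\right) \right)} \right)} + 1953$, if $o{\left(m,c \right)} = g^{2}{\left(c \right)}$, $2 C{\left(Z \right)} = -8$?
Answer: $1954$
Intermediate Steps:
$C{\left(Z \right)} = -4$ ($C{\left(Z \right)} = \frac{1}{2} \left(-8\right) = -4$)
$o{\left(m,c \right)} = 1$ ($o{\left(m,c \right)} = 1^{2} = 1$)
$o{\left(210,C{\left(\left(-2\right) \left(-4\right) \right)} \right)} + 1953 = 1 + 1953 = 1954$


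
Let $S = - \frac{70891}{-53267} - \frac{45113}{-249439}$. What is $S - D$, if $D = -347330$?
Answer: $\frac{4614947675105610}{13286867213} \approx 3.4733 \cdot 10^{5}$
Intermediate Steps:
$S = \frac{20086014320}{13286867213}$ ($S = \left(-70891\right) \left(- \frac{1}{53267}\right) - - \frac{45113}{249439} = \frac{70891}{53267} + \frac{45113}{249439} = \frac{20086014320}{13286867213} \approx 1.5117$)
$S - D = \frac{20086014320}{13286867213} - -347330 = \frac{20086014320}{13286867213} + 347330 = \frac{4614947675105610}{13286867213}$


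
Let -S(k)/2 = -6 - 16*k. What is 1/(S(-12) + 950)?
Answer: 1/578 ≈ 0.0017301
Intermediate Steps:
S(k) = 12 + 32*k (S(k) = -2*(-6 - 16*k) = 12 + 32*k)
1/(S(-12) + 950) = 1/((12 + 32*(-12)) + 950) = 1/((12 - 384) + 950) = 1/(-372 + 950) = 1/578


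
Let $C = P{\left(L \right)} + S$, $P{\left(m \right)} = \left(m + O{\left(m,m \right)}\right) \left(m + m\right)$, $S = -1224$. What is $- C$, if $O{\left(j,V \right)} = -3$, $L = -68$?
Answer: $-8432$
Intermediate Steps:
$P{\left(m \right)} = 2 m \left(-3 + m\right)$ ($P{\left(m \right)} = \left(m - 3\right) \left(m + m\right) = \left(-3 + m\right) 2 m = 2 m \left(-3 + m\right)$)
$C = 8432$ ($C = 2 \left(-68\right) \left(-3 - 68\right) - 1224 = 2 \left(-68\right) \left(-71\right) - 1224 = 9656 - 1224 = 8432$)
$- C = \left(-1\right) 8432 = -8432$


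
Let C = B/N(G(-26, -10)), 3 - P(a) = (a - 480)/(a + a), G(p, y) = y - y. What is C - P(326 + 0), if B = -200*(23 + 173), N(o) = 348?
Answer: -3286585/28362 ≈ -115.88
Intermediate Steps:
G(p, y) = 0
B = -39200 (B = -200*196 = -39200)
P(a) = 3 - (-480 + a)/(2*a) (P(a) = 3 - (a - 480)/(a + a) = 3 - (-480 + a)/(2*a))
C = -9800/87 (C = -39200/348 = -39200*1/348 = -9800/87 ≈ -112.64)
C - P(326 + 0) = -9800/87 - (5/2 + 240/(326 + 0)) = -9800/87 - (5/2 + 240/326) = -9800/87 - (5/2 + 240*(1/326)) = -9800/87 - (5/2 + 120/163) = -9800/87 - 1*1055/326 = -9800/87 - 1055/326 = -3286585/28362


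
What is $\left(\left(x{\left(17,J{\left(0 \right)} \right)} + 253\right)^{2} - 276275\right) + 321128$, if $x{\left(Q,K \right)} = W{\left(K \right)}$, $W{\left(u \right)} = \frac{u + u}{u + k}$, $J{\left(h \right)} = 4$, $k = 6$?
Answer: $\frac{2731686}{25} \approx 1.0927 \cdot 10^{5}$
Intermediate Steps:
$W{\left(u \right)} = \frac{2 u}{6 + u}$ ($W{\left(u \right)} = \frac{u + u}{u + 6} = \frac{2 u}{6 + u}$)
$x{\left(Q,K \right)} = \frac{2 K}{6 + K}$
$\left(\left(x{\left(17,J{\left(0 \right)} \right)} + 253\right)^{2} - 276275\right) + 321128 = \left(\left(2 \cdot 4 \frac{1}{6 + 4} + 253\right)^{2} - 276275\right) + 321128 = \left(\left(2 \cdot 4 \cdot \frac{1}{10} + 253\right)^{2} - 276275\right) + 321128 = \left(\left(\frac{4}{5} + 253\right)^{2} - 276275\right) + 321128 = \left(\left(\frac{1269}{5}\right)^{2} - 276275\right) + 321128 = \left(\frac{1610361}{25} - 276275\right) + 321128 = - \frac{5296514}{25} + 321128 = \frac{2731686}{25}$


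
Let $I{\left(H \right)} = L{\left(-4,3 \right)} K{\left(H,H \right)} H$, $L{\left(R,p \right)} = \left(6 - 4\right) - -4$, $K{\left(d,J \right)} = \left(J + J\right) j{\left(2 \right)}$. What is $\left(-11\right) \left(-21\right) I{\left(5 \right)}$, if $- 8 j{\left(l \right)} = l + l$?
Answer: $-34650$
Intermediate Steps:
$j{\left(l \right)} = - \frac{l}{4}$ ($j{\left(l \right)} = - \frac{l + l}{8} = - \frac{2 l}{8} = - \frac{l}{4}$)
$K{\left(d,J \right)} = - J$ ($K{\left(d,J \right)} = \left(J + J\right) \left(\left(- \frac{1}{4}\right) 2\right) = 2 J \left(- \frac{1}{2}\right) = - J$)
$L{\left(R,p \right)} = 6$ ($L{\left(R,p \right)} = \left(6 - 4\right) + 4 = 2 + 4 = 6$)
$I{\left(H \right)} = - 6 H^{2}$ ($I{\left(H \right)} = 6 \left(- H\right) H = - 6 H H = - 6 H^{2}$)
$\left(-11\right) \left(-21\right) I{\left(5 \right)} = \left(-11\right) \left(-21\right) \left(- 6 \cdot 5^{2}\right) = 231 \left(\left(-6\right) 25\right) = 231 \left(-150\right) = -34650$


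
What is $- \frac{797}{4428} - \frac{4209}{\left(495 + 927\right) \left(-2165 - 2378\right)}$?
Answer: $- \frac{285005495}{1589195916} \approx -0.17934$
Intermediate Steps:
$- \frac{797}{4428} - \frac{4209}{\left(495 + 927\right) \left(-2165 - 2378\right)} = \left(-797\right) \frac{1}{4428} - \frac{4209}{1422 \left(-4543\right)} = - \frac{797}{4428} - \frac{4209}{-6460146} = - \frac{797}{4428} - - \frac{1403}{2153382} = - \frac{797}{4428} + \frac{1403}{2153382} = - \frac{285005495}{1589195916}$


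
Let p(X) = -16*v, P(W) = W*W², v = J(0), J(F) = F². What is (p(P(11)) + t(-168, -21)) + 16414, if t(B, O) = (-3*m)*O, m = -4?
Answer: 16162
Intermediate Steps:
v = 0 (v = 0² = 0)
P(W) = W³
p(X) = 0 (p(X) = -16*0 = 0)
t(B, O) = 12*O (t(B, O) = (-3*(-4))*O = 12*O)
(p(P(11)) + t(-168, -21)) + 16414 = (0 + 12*(-21)) + 16414 = (0 - 252) + 16414 = -252 + 16414 = 16162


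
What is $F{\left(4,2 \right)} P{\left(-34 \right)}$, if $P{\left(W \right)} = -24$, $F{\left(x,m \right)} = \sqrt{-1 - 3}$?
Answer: $- 48 i \approx - 48.0 i$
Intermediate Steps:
$F{\left(x,m \right)} = 2 i$ ($F{\left(x,m \right)} = \sqrt{-4} = 2 i$)
$F{\left(4,2 \right)} P{\left(-34 \right)} = 2 i \left(-24\right) = - 48 i$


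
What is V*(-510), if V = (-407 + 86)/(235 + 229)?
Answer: 81855/232 ≈ 352.82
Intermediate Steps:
V = -321/464 ≈ -0.69181
V*(-510) = -321/464*(-510) = 81855/232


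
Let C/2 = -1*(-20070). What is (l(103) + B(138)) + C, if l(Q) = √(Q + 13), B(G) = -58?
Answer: 40082 + 2*√29 ≈ 40093.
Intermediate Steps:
C = 40140 (C = 2*(-1*(-20070)) = 2*20070 = 40140)
l(Q) = √(13 + Q)
(l(103) + B(138)) + C = (√(13 + 103) - 58) + 40140 = (√116 - 58) + 40140 = (2*√29 - 58) + 40140 = (-58 + 2*√29) + 40140 = 40082 + 2*√29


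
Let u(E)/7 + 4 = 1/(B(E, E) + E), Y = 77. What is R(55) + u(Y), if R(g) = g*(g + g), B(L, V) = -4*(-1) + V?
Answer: 951483/158 ≈ 6022.0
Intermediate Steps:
B(L, V) = 4 + V
R(g) = 2*g² (R(g) = g*(2*g) = 2*g²)
u(E) = -28 + 7/(4 + 2*E) (u(E) = -28 + 7/((4 + E) + E) = -28 + 7/(4 + 2*E))
R(55) + u(Y) = 2*55² + 7*(-15 - 8*77)/(2*(2 + 77)) = 2*3025 + (7/2)*(-15 - 616)/79 = 6050 + (7/2)*(1/79)*(-631) = 6050 - 4417/158 = 951483/158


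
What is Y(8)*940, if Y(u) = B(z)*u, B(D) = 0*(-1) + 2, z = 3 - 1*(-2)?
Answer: 15040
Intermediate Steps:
z = 5 (z = 3 + 2 = 5)
B(D) = 2 (B(D) = 0 + 2 = 2)
Y(u) = 2*u
Y(8)*940 = (2*8)*940 = 16*940 = 15040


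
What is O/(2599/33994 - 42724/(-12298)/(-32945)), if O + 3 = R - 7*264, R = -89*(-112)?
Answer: 220938448432130/2078166539 ≈ 1.0631e+5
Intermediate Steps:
R = 9968
O = 8117 (O = -3 + (9968 - 7*264) = -3 + (9968 - 1848) = -3 + 8120 = 8117)
O/(2599/33994 - 42724/(-12298)/(-32945)) = 8117/(2599/33994 - 42724/(-12298)/(-32945)) = 8117/(2599*(1/33994) - 42724*(-1/12298)*(-1/32945)) = 8117/(113/1478 + (1942/559)*(-1/32945)) = 8117/(113/1478 - 1942/18416255) = 8117/(2078166539/27219224890) = 8117*(27219224890/2078166539) = 220938448432130/2078166539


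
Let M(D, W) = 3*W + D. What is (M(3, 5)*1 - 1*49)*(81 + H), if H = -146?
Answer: 2015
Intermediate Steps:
M(D, W) = D + 3*W
(M(3, 5)*1 - 1*49)*(81 + H) = ((3 + 3*5)*1 - 1*49)*(81 - 146) = ((3 + 15)*1 - 49)*(-65) = (18*1 - 49)*(-65) = (18 - 49)*(-65) = -31*(-65) = 2015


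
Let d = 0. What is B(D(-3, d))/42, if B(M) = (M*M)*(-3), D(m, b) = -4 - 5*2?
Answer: -14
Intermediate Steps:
D(m, b) = -14 (D(m, b) = -4 - 10 = -14)
B(M) = -3*M**2 (B(M) = M**2*(-3) = -3*M**2)
B(D(-3, d))/42 = -3*(-14)**2/42 = -3*196*(1/42) = -588*1/42 = -14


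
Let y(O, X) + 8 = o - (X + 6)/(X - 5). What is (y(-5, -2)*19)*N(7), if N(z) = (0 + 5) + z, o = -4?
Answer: -18240/7 ≈ -2605.7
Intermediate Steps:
y(O, X) = -12 - (6 + X)/(-5 + X) (y(O, X) = -8 + (-4 - (X + 6)/(X - 5)) = -8 + (-4 - (6 + X)/(-5 + X)) = -12 - (6 + X)/(-5 + X))
N(z) = 5 + z
(y(-5, -2)*19)*N(7) = (((54 - 13*(-2))/(-5 - 2))*19)*(5 + 7) = (((54 + 26)/(-7))*19)*12 = (-1/7*80*19)*12 = -80/7*19*12 = -1520/7*12 = -18240/7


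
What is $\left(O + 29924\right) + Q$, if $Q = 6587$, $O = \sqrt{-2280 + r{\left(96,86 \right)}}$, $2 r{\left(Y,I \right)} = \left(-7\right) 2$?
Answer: $36511 + i \sqrt{2287} \approx 36511.0 + 47.823 i$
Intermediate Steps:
$r{\left(Y,I \right)} = -7$ ($r{\left(Y,I \right)} = \frac{\left(-7\right) 2}{2} = \frac{1}{2} \left(-14\right) = -7$)
$O = i \sqrt{2287}$ ($O = \sqrt{-2280 - 7} = \sqrt{-2287} = i \sqrt{2287} \approx 47.823 i$)
$\left(O + 29924\right) + Q = \left(i \sqrt{2287} + 29924\right) + 6587 = \left(29924 + i \sqrt{2287}\right) + 6587 = 36511 + i \sqrt{2287}$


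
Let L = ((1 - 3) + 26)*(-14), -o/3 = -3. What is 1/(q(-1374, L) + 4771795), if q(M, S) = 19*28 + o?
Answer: 1/4772336 ≈ 2.0954e-7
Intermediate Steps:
o = 9 (o = -3*(-3) = 9)
L = -336 (L = (-2 + 26)*(-14) = 24*(-14) = -336)
q(M, S) = 541 (q(M, S) = 19*28 + 9 = 532 + 9 = 541)
1/(q(-1374, L) + 4771795) = 1/(541 + 4771795) = 1/4772336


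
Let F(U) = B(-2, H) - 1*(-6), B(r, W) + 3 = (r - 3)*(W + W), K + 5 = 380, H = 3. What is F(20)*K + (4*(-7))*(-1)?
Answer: -10097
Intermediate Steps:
K = 375 (K = -5 + 380 = 375)
B(r, W) = -3 + 2*W*(-3 + r) (B(r, W) = -3 + (r - 3)*(W + W) = -3 + (-3 + r)*(2*W) = -3 + 2*W*(-3 + r))
F(U) = -27 (F(U) = (-3 - 6*3 + 2*3*(-2)) - 1*(-6) = (-3 - 18 - 12) + 6 = -33 + 6 = -27)
F(20)*K + (4*(-7))*(-1) = -27*375 + (4*(-7))*(-1) = -10125 - 28*(-1) = -10125 + 28 = -10097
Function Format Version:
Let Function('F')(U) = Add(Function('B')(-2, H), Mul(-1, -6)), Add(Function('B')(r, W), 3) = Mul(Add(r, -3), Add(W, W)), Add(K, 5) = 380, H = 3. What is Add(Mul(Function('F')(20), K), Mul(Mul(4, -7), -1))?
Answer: -10097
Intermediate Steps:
K = 375 (K = Add(-5, 380) = 375)
Function('B')(r, W) = Add(-3, Mul(2, W, Add(-3, r))) (Function('B')(r, W) = Add(-3, Mul(Add(r, -3), Add(W, W))) = Add(-3, Mul(Add(-3, r), Mul(2, W))) = Add(-3, Mul(2, W, Add(-3, r))))
Function('F')(U) = -27 (Function('F')(U) = Add(Add(-3, Mul(-6, 3), Mul(2, 3, -2)), Mul(-1, -6)) = Add(Add(-3, -18, -12), 6) = Add(-33, 6) = -27)
Add(Mul(Function('F')(20), K), Mul(Mul(4, -7), -1)) = Add(Mul(-27, 375), Mul(Mul(4, -7), -1)) = Add(-10125, Mul(-28, -1)) = Add(-10125, 28) = -10097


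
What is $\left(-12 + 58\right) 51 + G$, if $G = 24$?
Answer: $2370$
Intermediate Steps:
$\left(-12 + 58\right) 51 + G = \left(-12 + 58\right) 51 + 24 = 46 \cdot 51 + 24 = 2346 + 24 = 2370$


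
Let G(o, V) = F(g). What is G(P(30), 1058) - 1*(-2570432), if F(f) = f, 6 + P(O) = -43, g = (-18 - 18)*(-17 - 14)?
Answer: 2571548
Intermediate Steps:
g = 1116 (g = -36*(-31) = 1116)
P(O) = -49 (P(O) = -6 - 43 = -49)
G(o, V) = 1116
G(P(30), 1058) - 1*(-2570432) = 1116 - 1*(-2570432) = 1116 + 2570432 = 2571548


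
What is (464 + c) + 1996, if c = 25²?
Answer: 3085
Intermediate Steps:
c = 625
(464 + c) + 1996 = (464 + 625) + 1996 = 1089 + 1996 = 3085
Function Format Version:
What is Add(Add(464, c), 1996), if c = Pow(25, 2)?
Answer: 3085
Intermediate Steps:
c = 625
Add(Add(464, c), 1996) = Add(Add(464, 625), 1996) = Add(1089, 1996) = 3085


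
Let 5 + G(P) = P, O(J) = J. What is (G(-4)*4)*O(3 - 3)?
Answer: 0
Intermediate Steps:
G(P) = -5 + P
(G(-4)*4)*O(3 - 3) = ((-5 - 4)*4)*(3 - 3) = -9*4*0 = -36*0 = 0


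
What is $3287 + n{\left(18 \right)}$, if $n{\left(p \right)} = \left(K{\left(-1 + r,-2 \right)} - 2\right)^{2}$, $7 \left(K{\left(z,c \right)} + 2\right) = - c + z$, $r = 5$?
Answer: $\frac{161547}{49} \approx 3296.9$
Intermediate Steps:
$K{\left(z,c \right)} = -2 - \frac{c}{7} + \frac{z}{7}$ ($K{\left(z,c \right)} = -2 + \frac{- c + z}{7} = -2 + \frac{z - c}{7} = -2 - \left(- \frac{z}{7} + \frac{c}{7}\right) = -2 - \frac{c}{7} + \frac{z}{7}$)
$n{\left(p \right)} = \frac{484}{49}$ ($n{\left(p \right)} = \left(\left(-2 - - \frac{2}{7} + \frac{-1 + 5}{7}\right) - 2\right)^{2} = \left(\left(-2 + \frac{2}{7} + \frac{1}{7} \cdot 4\right) - 2\right)^{2} = \left(\left(-2 + \frac{2}{7} + \frac{4}{7}\right) - 2\right)^{2} = \left(- \frac{8}{7} - 2\right)^{2} = \left(- \frac{22}{7}\right)^{2} = \frac{484}{49}$)
$3287 + n{\left(18 \right)} = 3287 + \frac{484}{49} = \frac{161547}{49}$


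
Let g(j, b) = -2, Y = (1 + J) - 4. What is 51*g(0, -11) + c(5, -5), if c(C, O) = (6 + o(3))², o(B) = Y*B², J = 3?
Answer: -66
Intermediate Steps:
Y = 0 (Y = (1 + 3) - 4 = 4 - 4 = 0)
o(B) = 0 (o(B) = 0*B² = 0)
c(C, O) = 36 (c(C, O) = (6 + 0)² = 6² = 36)
51*g(0, -11) + c(5, -5) = 51*(-2) + 36 = -102 + 36 = -66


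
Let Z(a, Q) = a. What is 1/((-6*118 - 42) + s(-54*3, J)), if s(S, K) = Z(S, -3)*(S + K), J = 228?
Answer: -1/11442 ≈ -8.7397e-5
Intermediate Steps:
s(S, K) = S*(K + S) (s(S, K) = S*(S + K) = S*(K + S))
1/((-6*118 - 42) + s(-54*3, J)) = 1/((-6*118 - 42) + (-54*3)*(228 - 54*3)) = 1/((-708 - 42) - 162*(228 - 162)) = 1/(-750 - 162*66) = 1/(-750 - 10692) = 1/(-11442) = -1/11442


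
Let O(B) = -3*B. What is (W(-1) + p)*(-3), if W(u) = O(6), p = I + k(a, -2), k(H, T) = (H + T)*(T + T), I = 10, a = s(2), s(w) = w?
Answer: 24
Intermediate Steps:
a = 2
k(H, T) = 2*T*(H + T) (k(H, T) = (H + T)*(2*T) = 2*T*(H + T))
p = 10 (p = 10 + 2*(-2)*(2 - 2) = 10 + 2*(-2)*0 = 10 + 0 = 10)
W(u) = -18 (W(u) = -3*6 = -18)
(W(-1) + p)*(-3) = (-18 + 10)*(-3) = -8*(-3) = 24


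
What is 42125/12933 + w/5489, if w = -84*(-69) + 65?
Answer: 307024438/70989237 ≈ 4.3249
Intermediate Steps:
w = 5861 (w = 5796 + 65 = 5861)
42125/12933 + w/5489 = 42125/12933 + 5861/5489 = 307024438/70989237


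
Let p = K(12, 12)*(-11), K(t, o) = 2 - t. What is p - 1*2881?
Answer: -2771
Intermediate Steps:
p = 110 (p = (2 - 1*12)*(-11) = (2 - 12)*(-11) = -10*(-11) = 110)
p - 1*2881 = 110 - 1*2881 = 110 - 2881 = -2771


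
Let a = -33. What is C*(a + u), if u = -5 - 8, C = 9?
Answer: -414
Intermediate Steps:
u = -13
C*(a + u) = 9*(-33 - 13) = 9*(-46) = -414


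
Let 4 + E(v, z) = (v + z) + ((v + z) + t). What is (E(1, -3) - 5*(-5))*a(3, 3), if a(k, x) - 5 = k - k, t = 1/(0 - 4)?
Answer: 335/4 ≈ 83.750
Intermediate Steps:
t = -¼ (t = 1/(-4) = -¼ ≈ -0.25000)
a(k, x) = 5 (a(k, x) = 5 + (k - k) = 5 + 0 = 5)
E(v, z) = -17/4 + 2*v + 2*z (E(v, z) = -4 + ((v + z) + ((v + z) - ¼)) = -4 + ((v + z) + (-¼ + v + z)) = -4 + (-¼ + 2*v + 2*z) = -17/4 + 2*v + 2*z)
(E(1, -3) - 5*(-5))*a(3, 3) = ((-17/4 + 2*1 + 2*(-3)) - 5*(-5))*5 = ((-17/4 + 2 - 6) + 25)*5 = (-33/4 + 25)*5 = (67/4)*5 = 335/4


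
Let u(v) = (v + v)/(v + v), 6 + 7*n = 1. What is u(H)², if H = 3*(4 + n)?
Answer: 1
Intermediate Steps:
n = -5/7 (n = -6/7 + (⅐)*1 = -6/7 + ⅐ = -5/7 ≈ -0.71429)
H = 69/7 (H = 3*(4 - 5/7) = 3*(23/7) = 69/7 ≈ 9.8571)
u(v) = 1 (u(v) = (2*v)/((2*v)) = (2*v)*(1/(2*v)) = 1)
u(H)² = 1² = 1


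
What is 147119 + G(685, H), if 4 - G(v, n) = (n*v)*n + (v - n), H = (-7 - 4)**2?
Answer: -9882526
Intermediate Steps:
H = 121 (H = (-11)**2 = 121)
G(v, n) = 4 + n - v - v*n**2 (G(v, n) = 4 - ((n*v)*n + (v - n)) = 4 - (v*n**2 + (v - n)) = 4 - (v - n + v*n**2) = 4 + (n - v - v*n**2) = 4 + n - v - v*n**2)
147119 + G(685, H) = 147119 + (4 + 121 - 1*685 - 1*685*121**2) = 147119 + (4 + 121 - 685 - 1*685*14641) = 147119 + (4 + 121 - 685 - 10029085) = 147119 - 10029645 = -9882526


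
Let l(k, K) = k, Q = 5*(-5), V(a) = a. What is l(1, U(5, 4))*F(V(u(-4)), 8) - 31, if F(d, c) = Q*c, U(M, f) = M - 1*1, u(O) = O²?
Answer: -231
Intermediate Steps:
Q = -25
U(M, f) = -1 + M (U(M, f) = M - 1 = -1 + M)
F(d, c) = -25*c
l(1, U(5, 4))*F(V(u(-4)), 8) - 31 = 1*(-25*8) - 31 = 1*(-200) - 31 = -200 - 31 = -231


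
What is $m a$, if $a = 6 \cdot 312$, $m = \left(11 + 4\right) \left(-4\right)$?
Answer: $-112320$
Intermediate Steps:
$m = -60$ ($m = 15 \left(-4\right) = -60$)
$a = 1872$
$m a = \left(-60\right) 1872 = -112320$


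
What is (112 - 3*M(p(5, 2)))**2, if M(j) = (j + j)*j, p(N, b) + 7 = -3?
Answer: 238144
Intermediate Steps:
p(N, b) = -10 (p(N, b) = -7 - 3 = -10)
M(j) = 2*j**2 (M(j) = (2*j)*j = 2*j**2)
(112 - 3*M(p(5, 2)))**2 = (112 - 6*(-10)**2)**2 = (112 - 6*100)**2 = (112 - 3*200)**2 = (112 - 600)**2 = (-488)**2 = 238144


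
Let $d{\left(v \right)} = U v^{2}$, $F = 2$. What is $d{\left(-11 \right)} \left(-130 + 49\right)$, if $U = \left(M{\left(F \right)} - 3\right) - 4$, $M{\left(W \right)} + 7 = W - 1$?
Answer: $127413$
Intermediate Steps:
$M{\left(W \right)} = -8 + W$ ($M{\left(W \right)} = -7 + \left(W - 1\right) = -7 + \left(-1 + W\right) = -8 + W$)
$U = -13$ ($U = \left(\left(-8 + 2\right) - 3\right) - 4 = \left(-6 - 3\right) - 4 = -9 - 4 = -13$)
$d{\left(v \right)} = - 13 v^{2}$
$d{\left(-11 \right)} \left(-130 + 49\right) = - 13 \left(-11\right)^{2} \left(-130 + 49\right) = \left(-13\right) 121 \left(-81\right) = \left(-1573\right) \left(-81\right) = 127413$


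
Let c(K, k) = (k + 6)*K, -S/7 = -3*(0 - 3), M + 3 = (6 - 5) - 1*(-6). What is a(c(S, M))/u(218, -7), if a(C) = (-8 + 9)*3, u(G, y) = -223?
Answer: -3/223 ≈ -0.013453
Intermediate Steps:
M = 4 (M = -3 + ((6 - 5) - 1*(-6)) = -3 + (1 + 6) = -3 + 7 = 4)
S = -63 (S = -(-21)*(0 - 3) = -(-21)*(-3) = -7*9 = -63)
c(K, k) = K*(6 + k) (c(K, k) = (6 + k)*K = K*(6 + k))
a(C) = 3 (a(C) = 1*3 = 3)
a(c(S, M))/u(218, -7) = 3/(-223) = 3*(-1/223) = -3/223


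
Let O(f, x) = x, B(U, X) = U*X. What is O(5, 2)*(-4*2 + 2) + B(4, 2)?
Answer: -4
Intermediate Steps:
O(5, 2)*(-4*2 + 2) + B(4, 2) = 2*(-4*2 + 2) + 4*2 = 2*(-8 + 2) + 8 = 2*(-6) + 8 = -12 + 8 = -4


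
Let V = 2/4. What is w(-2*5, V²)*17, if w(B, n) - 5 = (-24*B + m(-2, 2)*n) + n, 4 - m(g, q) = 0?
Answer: 16745/4 ≈ 4186.3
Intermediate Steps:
m(g, q) = 4 (m(g, q) = 4 - 1*0 = 4 + 0 = 4)
V = ½ (V = 2*(¼) = ½ ≈ 0.50000)
w(B, n) = 5 - 24*B + 5*n (w(B, n) = 5 + ((-24*B + 4*n) + n) = 5 + (-24*B + 5*n) = 5 - 24*B + 5*n)
w(-2*5, V²)*17 = (5 - (-48)*5 + 5*(½)²)*17 = (5 - 24*(-10) + 5*(¼))*17 = (5 + 240 + 5/4)*17 = (985/4)*17 = 16745/4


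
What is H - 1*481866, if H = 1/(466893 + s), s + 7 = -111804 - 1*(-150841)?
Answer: -243787092317/505923 ≈ -4.8187e+5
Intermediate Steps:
s = 39030 (s = -7 + (-111804 - 1*(-150841)) = -7 + (-111804 + 150841) = -7 + 39037 = 39030)
H = 1/505923 (H = 1/(466893 + 39030) = 1/505923 ≈ 1.9766e-6)
H - 1*481866 = 1/505923 - 1*481866 = 1/505923 - 481866 = -243787092317/505923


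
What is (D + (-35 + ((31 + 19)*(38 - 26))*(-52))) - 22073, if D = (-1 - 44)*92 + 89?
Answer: -57359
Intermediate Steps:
D = -4051 (D = -45*92 + 89 = -4140 + 89 = -4051)
(D + (-35 + ((31 + 19)*(38 - 26))*(-52))) - 22073 = (-4051 + (-35 + ((31 + 19)*(38 - 26))*(-52))) - 22073 = (-4051 + (-35 + (50*12)*(-52))) - 22073 = (-4051 + (-35 + 600*(-52))) - 22073 = (-4051 + (-35 - 31200)) - 22073 = (-4051 - 31235) - 22073 = -35286 - 22073 = -57359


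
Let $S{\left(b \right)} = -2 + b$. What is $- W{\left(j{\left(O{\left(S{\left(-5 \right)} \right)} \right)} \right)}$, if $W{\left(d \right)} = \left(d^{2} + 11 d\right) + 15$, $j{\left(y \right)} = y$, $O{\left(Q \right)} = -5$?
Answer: $15$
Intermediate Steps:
$W{\left(d \right)} = 15 + d^{2} + 11 d$
$- W{\left(j{\left(O{\left(S{\left(-5 \right)} \right)} \right)} \right)} = - (15 + \left(-5\right)^{2} + 11 \left(-5\right)) = - (15 + 25 - 55) = \left(-1\right) \left(-15\right) = 15$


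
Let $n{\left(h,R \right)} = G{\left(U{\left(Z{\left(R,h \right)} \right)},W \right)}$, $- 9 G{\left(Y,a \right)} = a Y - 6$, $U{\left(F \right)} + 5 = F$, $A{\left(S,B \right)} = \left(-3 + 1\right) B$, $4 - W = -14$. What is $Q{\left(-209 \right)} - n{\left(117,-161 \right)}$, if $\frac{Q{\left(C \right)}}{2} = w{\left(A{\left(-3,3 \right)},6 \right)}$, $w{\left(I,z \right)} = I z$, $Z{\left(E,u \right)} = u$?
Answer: $\frac{454}{3} \approx 151.33$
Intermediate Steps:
$W = 18$ ($W = 4 - -14 = 4 + 14 = 18$)
$A{\left(S,B \right)} = - 2 B$
$U{\left(F \right)} = -5 + F$
$G{\left(Y,a \right)} = \frac{2}{3} - \frac{Y a}{9}$ ($G{\left(Y,a \right)} = - \frac{a Y - 6}{9} = - \frac{Y a - 6}{9} = - \frac{-6 + Y a}{9} = \frac{2}{3} - \frac{Y a}{9}$)
$n{\left(h,R \right)} = \frac{32}{3} - 2 h$ ($n{\left(h,R \right)} = \frac{2}{3} - \frac{1}{9} \left(-5 + h\right) 18 = \frac{2}{3} - \left(-10 + 2 h\right) = \frac{32}{3} - 2 h$)
$Q{\left(C \right)} = -72$ ($Q{\left(C \right)} = 2 \left(-2\right) 3 \cdot 6 = 2 \left(\left(-6\right) 6\right) = 2 \left(-36\right) = -72$)
$Q{\left(-209 \right)} - n{\left(117,-161 \right)} = -72 - \left(\frac{32}{3} - 234\right) = -72 - - \frac{670}{3} = -72 + \frac{670}{3} = \frac{454}{3}$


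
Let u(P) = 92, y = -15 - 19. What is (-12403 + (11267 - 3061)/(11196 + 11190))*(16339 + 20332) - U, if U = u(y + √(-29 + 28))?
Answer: -5090767381352/11193 ≈ -4.5482e+8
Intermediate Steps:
y = -34
U = 92
(-12403 + (11267 - 3061)/(11196 + 11190))*(16339 + 20332) - U = (-12403 + (11267 - 3061)/(11196 + 11190))*(16339 + 20332) - 1*92 = (-12403 + 8206/22386)*36671 - 92 = (-12403 + 8206*(1/22386))*36671 - 92 = (-12403 + 4103/11193)*36671 - 92 = -138822676/11193*36671 - 92 = -5090766351596/11193 - 92 = -5090767381352/11193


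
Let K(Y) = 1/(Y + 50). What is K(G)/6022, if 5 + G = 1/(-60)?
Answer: 30/8126689 ≈ 3.6915e-6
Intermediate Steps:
G = -301/60 (G = -5 + 1/(-60) = -5 - 1/60 = -301/60 ≈ -5.0167)
K(Y) = 1/(50 + Y)
K(G)/6022 = 1/((50 - 301/60)*6022) = (1/6022)/(2699/60) = (60/2699)*(1/6022) = 30/8126689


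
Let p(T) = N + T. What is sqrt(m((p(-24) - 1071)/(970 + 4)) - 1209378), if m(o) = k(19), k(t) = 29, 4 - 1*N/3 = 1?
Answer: I*sqrt(1209349) ≈ 1099.7*I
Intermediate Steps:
N = 9 (N = 12 - 3*1 = 12 - 3 = 9)
p(T) = 9 + T
m(o) = 29
sqrt(m((p(-24) - 1071)/(970 + 4)) - 1209378) = sqrt(29 - 1209378) = sqrt(-1209349) = I*sqrt(1209349)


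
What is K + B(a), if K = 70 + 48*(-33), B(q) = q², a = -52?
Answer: 1190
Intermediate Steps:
K = -1514 (K = 70 - 1584 = -1514)
K + B(a) = -1514 + (-52)² = -1514 + 2704 = 1190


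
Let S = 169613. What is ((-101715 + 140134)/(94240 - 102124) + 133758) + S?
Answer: 2391738545/7884 ≈ 3.0337e+5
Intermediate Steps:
((-101715 + 140134)/(94240 - 102124) + 133758) + S = ((-101715 + 140134)/(94240 - 102124) + 133758) + 169613 = (38419/(-7884) + 133758) + 169613 = (38419*(-1/7884) + 133758) + 169613 = (-38419/7884 + 133758) + 169613 = 1054509653/7884 + 169613 = 2391738545/7884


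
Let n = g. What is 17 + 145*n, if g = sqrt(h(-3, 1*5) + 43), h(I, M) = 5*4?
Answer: 17 + 435*sqrt(7) ≈ 1167.9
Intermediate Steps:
h(I, M) = 20
g = 3*sqrt(7) (g = sqrt(20 + 43) = sqrt(63) = 3*sqrt(7) ≈ 7.9373)
n = 3*sqrt(7) ≈ 7.9373
17 + 145*n = 17 + 145*(3*sqrt(7)) = 17 + 435*sqrt(7)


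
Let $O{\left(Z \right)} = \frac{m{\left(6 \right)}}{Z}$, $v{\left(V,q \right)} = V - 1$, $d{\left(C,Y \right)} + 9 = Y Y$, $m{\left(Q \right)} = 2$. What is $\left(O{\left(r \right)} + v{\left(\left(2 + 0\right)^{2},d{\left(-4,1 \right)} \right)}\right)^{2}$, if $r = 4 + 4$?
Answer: $\frac{169}{16} \approx 10.563$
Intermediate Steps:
$d{\left(C,Y \right)} = -9 + Y^{2}$ ($d{\left(C,Y \right)} = -9 + Y Y = -9 + Y^{2}$)
$v{\left(V,q \right)} = -1 + V$
$r = 8$
$O{\left(Z \right)} = \frac{2}{Z}$
$\left(O{\left(r \right)} + v{\left(\left(2 + 0\right)^{2},d{\left(-4,1 \right)} \right)}\right)^{2} = \left(\frac{2}{8} - \left(1 - \left(2 + 0\right)^{2}\right)\right)^{2} = \left(2 \cdot \frac{1}{8} - \left(1 - 2^{2}\right)\right)^{2} = \left(\frac{1}{4} + \left(-1 + 4\right)\right)^{2} = \left(\frac{1}{4} + 3\right)^{2} = \left(\frac{13}{4}\right)^{2} = \frac{169}{16}$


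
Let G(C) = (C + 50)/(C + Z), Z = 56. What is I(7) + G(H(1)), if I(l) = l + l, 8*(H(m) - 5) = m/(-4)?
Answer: 29073/1951 ≈ 14.902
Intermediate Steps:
H(m) = 5 - m/32 (H(m) = 5 + (m/(-4))/8 = 5 + (m*(-¼))/8 = 5 + (-m/4)/8 = 5 - m/32)
I(l) = 2*l
G(C) = (50 + C)/(56 + C) (G(C) = (C + 50)/(C + 56) = (50 + C)/(56 + C))
I(7) + G(H(1)) = 2*7 + (50 + (5 - 1/32*1))/(56 + (5 - 1/32*1)) = 14 + (50 + (5 - 1/32))/(56 + (5 - 1/32)) = 14 + (50 + 159/32)/(56 + 159/32) = 14 + (1759/32)/(1951/32) = 14 + (32/1951)*(1759/32) = 14 + 1759/1951 = 29073/1951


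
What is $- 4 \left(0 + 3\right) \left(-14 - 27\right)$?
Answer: $492$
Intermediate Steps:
$- 4 \left(0 + 3\right) \left(-14 - 27\right) = \left(-4\right) 3 \left(-41\right) = \left(-12\right) \left(-41\right) = 492$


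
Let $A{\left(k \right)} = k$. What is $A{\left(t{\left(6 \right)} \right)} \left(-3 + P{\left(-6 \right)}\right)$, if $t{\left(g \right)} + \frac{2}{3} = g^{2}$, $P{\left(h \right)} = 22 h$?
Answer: $-4770$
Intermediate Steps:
$t{\left(g \right)} = - \frac{2}{3} + g^{2}$
$A{\left(t{\left(6 \right)} \right)} \left(-3 + P{\left(-6 \right)}\right) = \left(- \frac{2}{3} + 6^{2}\right) \left(-3 + 22 \left(-6\right)\right) = \left(- \frac{2}{3} + 36\right) \left(-3 - 132\right) = \frac{106}{3} \left(-135\right) = -4770$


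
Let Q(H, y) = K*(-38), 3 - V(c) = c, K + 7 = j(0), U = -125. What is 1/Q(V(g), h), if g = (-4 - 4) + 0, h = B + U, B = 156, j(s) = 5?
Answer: 1/76 ≈ 0.013158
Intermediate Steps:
h = 31 (h = 156 - 125 = 31)
K = -2 (K = -7 + 5 = -2)
g = -8 (g = -8 + 0 = -8)
V(c) = 3 - c
Q(H, y) = 76 (Q(H, y) = -2*(-38) = 76)
1/Q(V(g), h) = 1/76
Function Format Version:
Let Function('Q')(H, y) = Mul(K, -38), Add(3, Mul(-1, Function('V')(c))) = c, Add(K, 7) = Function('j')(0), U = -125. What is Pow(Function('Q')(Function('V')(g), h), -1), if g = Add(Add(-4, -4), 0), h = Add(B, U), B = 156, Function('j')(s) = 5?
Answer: Rational(1, 76) ≈ 0.013158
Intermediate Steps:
h = 31 (h = Add(156, -125) = 31)
K = -2 (K = Add(-7, 5) = -2)
g = -8 (g = Add(-8, 0) = -8)
Function('V')(c) = Add(3, Mul(-1, c))
Function('Q')(H, y) = 76 (Function('Q')(H, y) = Mul(-2, -38) = 76)
Pow(Function('Q')(Function('V')(g), h), -1) = Pow(76, -1) = Rational(1, 76)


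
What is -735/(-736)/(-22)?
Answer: -735/16192 ≈ -0.045393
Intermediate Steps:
-735/(-736)/(-22) = -735*(-1/736)*(-1/22) = (735/736)*(-1/22) = -735/16192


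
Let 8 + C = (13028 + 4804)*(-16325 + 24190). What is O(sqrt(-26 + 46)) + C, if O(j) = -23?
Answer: 140248649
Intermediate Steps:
C = 140248672 (C = -8 + (13028 + 4804)*(-16325 + 24190) = -8 + 17832*7865 = -8 + 140248680 = 140248672)
O(sqrt(-26 + 46)) + C = -23 + 140248672 = 140248649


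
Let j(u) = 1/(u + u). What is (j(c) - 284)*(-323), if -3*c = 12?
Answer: 734179/8 ≈ 91772.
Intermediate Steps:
c = -4 (c = -⅓*12 = -4)
j(u) = 1/(2*u)
(j(c) - 284)*(-323) = ((½)/(-4) - 284)*(-323) = ((½)*(-¼) - 284)*(-323) = (-⅛ - 284)*(-323) = -2273/8*(-323) = 734179/8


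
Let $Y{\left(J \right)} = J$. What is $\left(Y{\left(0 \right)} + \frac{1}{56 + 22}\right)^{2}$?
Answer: $\frac{1}{6084} \approx 0.00016437$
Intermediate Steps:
$\left(Y{\left(0 \right)} + \frac{1}{56 + 22}\right)^{2} = \left(0 + \frac{1}{56 + 22}\right)^{2} = \left(0 + \frac{1}{78}\right)^{2} = \left(\frac{1}{78}\right)^{2} = \frac{1}{6084}$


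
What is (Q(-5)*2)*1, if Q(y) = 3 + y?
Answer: -4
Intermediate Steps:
(Q(-5)*2)*1 = ((3 - 5)*2)*1 = -2*2*1 = -4*1 = -4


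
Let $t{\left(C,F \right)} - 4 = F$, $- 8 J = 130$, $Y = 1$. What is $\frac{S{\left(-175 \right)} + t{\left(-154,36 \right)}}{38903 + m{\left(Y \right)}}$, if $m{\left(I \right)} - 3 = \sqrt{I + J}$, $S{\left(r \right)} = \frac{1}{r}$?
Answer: $\frac{155601768}{151367685125} - \frac{13998 i \sqrt{61}}{1059573795875} \approx 0.001028 - 1.0318 \cdot 10^{-7} i$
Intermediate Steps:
$J = - \frac{65}{4}$ ($J = \left(- \frac{1}{8}\right) 130 = - \frac{65}{4} \approx -16.25$)
$t{\left(C,F \right)} = 4 + F$
$m{\left(I \right)} = 3 + \sqrt{- \frac{65}{4} + I}$ ($m{\left(I \right)} = 3 + \sqrt{I - \frac{65}{4}} = 3 + \sqrt{- \frac{65}{4} + I}$)
$\frac{S{\left(-175 \right)} + t{\left(-154,36 \right)}}{38903 + m{\left(Y \right)}} = \frac{\frac{1}{-175} + \left(4 + 36\right)}{38903 + \left(3 + \frac{\sqrt{-65 + 4 \cdot 1}}{2}\right)} = \frac{- \frac{1}{175} + 40}{38903 + \left(3 + \frac{\sqrt{-65 + 4}}{2}\right)} = \frac{6999}{175 \left(38903 + \left(3 + \frac{\sqrt{-61}}{2}\right)\right)} = \frac{6999}{175 \left(38903 + \left(3 + \frac{i \sqrt{61}}{2}\right)\right)} = \frac{6999}{175 \left(38906 + \frac{i \sqrt{61}}{2}\right)}$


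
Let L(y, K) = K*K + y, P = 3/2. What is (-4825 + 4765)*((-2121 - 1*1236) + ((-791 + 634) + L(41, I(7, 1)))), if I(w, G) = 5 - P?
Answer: 207645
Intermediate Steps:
P = 3/2 (P = 3*(½) = 3/2 ≈ 1.5000)
I(w, G) = 7/2 (I(w, G) = 5 - 1*3/2 = 5 - 3/2 = 7/2)
L(y, K) = y + K² (L(y, K) = K² + y = y + K²)
(-4825 + 4765)*((-2121 - 1*1236) + ((-791 + 634) + L(41, I(7, 1)))) = (-4825 + 4765)*((-2121 - 1*1236) + ((-791 + 634) + (41 + (7/2)²))) = -60*((-2121 - 1236) + (-157 + (41 + 49/4))) = -60*(-3357 + (-157 + 213/4)) = -60*(-3357 - 415/4) = -60*(-13843/4) = 207645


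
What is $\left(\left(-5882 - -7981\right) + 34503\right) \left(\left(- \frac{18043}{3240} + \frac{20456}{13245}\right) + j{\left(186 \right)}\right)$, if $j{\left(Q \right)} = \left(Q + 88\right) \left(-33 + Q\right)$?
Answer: $\frac{2194728662210867}{1430460} \approx 1.5343 \cdot 10^{9}$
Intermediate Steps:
$j{\left(Q \right)} = \left(-33 + Q\right) \left(88 + Q\right)$ ($j{\left(Q \right)} = \left(88 + Q\right) \left(-33 + Q\right) = \left(-33 + Q\right) \left(88 + Q\right)$)
$\left(\left(-5882 - -7981\right) + 34503\right) \left(\left(- \frac{18043}{3240} + \frac{20456}{13245}\right) + j{\left(186 \right)}\right) = \left(\left(-5882 - -7981\right) + 34503\right) \left(\left(- \frac{18043}{3240} + \frac{20456}{13245}\right) + \left(-2904 + 186^{2} + 55 \cdot 186\right)\right) = \left(\left(-5882 + 7981\right) + 34503\right) \left(\left(\left(-18043\right) \frac{1}{3240} + 20456 \cdot \frac{1}{13245}\right) + \left(-2904 + 34596 + 10230\right)\right) = \left(2099 + 34503\right) \left(\left(- \frac{18043}{3240} + \frac{20456}{13245}\right) + 41922\right) = 36602 \left(- \frac{11513473}{2860920} + 41922\right) = 36602 \cdot \frac{119923974767}{2860920} = \frac{2194728662210867}{1430460}$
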